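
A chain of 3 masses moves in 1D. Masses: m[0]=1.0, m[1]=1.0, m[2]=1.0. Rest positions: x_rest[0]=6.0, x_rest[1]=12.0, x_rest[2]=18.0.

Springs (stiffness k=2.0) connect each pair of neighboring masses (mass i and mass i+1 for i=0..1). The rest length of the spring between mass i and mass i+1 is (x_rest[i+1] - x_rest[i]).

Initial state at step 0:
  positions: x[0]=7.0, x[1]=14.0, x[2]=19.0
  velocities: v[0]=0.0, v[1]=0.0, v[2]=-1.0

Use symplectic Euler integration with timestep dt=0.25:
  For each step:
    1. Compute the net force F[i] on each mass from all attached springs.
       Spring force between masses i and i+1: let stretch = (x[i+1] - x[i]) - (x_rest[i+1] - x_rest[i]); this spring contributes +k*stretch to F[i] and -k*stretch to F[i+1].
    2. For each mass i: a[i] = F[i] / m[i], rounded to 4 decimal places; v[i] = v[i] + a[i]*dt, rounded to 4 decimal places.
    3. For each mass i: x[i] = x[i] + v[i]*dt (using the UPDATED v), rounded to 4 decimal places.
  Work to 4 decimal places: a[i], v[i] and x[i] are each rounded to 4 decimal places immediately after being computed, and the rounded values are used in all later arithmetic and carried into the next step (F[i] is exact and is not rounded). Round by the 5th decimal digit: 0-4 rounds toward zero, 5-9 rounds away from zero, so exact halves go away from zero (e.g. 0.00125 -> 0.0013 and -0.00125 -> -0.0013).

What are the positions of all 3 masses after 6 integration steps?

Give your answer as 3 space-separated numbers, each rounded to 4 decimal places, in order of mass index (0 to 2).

Answer: 7.3939 12.3202 18.7858

Derivation:
Step 0: x=[7.0000 14.0000 19.0000] v=[0.0000 0.0000 -1.0000]
Step 1: x=[7.1250 13.7500 18.8750] v=[0.5000 -1.0000 -0.5000]
Step 2: x=[7.3281 13.3125 18.8594] v=[0.8125 -1.7500 -0.0625]
Step 3: x=[7.5293 12.8203 18.9004] v=[0.8047 -1.9688 0.1641]
Step 4: x=[7.6419 12.4267 18.9314] v=[0.4502 -1.5743 0.1241]
Step 5: x=[7.6026 12.2481 18.8993] v=[-0.1574 -0.7144 -0.1283]
Step 6: x=[7.3939 12.3202 18.7858] v=[-0.8347 0.2885 -0.4539]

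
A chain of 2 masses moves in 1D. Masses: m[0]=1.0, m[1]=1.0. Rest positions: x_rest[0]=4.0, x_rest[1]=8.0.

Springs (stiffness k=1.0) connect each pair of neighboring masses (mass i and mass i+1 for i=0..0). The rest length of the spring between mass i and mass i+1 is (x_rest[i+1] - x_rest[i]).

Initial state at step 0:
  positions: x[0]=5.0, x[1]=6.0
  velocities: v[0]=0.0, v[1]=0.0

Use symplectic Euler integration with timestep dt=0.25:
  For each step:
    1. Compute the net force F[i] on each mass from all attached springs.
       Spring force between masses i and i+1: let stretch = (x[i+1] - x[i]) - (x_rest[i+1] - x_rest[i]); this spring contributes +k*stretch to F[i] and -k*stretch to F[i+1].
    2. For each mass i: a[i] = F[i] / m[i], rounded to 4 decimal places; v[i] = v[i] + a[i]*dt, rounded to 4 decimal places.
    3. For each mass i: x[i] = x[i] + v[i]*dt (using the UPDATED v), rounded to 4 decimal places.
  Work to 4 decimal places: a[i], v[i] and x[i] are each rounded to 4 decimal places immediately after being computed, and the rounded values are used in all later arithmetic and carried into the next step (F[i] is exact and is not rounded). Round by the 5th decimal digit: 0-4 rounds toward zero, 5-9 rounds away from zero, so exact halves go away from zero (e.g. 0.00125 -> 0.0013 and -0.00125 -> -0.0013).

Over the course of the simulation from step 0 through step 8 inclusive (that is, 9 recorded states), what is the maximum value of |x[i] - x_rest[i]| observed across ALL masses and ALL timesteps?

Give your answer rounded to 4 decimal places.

Step 0: x=[5.0000 6.0000] v=[0.0000 0.0000]
Step 1: x=[4.8125 6.1875] v=[-0.7500 0.7500]
Step 2: x=[4.4609 6.5391] v=[-1.4063 1.4063]
Step 3: x=[3.9892 7.0108] v=[-1.8868 1.8868]
Step 4: x=[3.4564 7.5437] v=[-2.1314 2.1314]
Step 5: x=[2.9290 8.0711] v=[-2.1096 2.1096]
Step 6: x=[2.4730 8.5271] v=[-1.8241 1.8241]
Step 7: x=[2.1454 8.8548] v=[-1.3106 1.3106]
Step 8: x=[1.9871 9.0131] v=[-0.6333 0.6333]
Max displacement = 2.0129

Answer: 2.0129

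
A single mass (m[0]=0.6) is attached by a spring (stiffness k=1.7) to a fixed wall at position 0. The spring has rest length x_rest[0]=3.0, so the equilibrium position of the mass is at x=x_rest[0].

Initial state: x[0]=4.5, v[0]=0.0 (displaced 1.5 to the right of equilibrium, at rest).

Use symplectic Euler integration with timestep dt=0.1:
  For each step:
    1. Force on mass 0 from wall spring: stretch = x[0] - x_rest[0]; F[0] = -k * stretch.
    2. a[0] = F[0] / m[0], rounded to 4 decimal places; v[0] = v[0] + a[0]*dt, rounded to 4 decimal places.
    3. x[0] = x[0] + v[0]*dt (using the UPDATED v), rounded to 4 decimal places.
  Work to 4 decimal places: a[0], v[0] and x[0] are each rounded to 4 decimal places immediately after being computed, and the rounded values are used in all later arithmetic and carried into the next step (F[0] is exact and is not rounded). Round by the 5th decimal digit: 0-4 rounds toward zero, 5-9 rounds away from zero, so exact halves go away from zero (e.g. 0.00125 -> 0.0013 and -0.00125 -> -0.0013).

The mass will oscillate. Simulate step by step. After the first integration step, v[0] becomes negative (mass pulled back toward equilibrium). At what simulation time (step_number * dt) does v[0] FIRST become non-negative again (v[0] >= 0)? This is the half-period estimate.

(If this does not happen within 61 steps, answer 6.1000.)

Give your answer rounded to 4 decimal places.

Answer: 1.9000

Derivation:
Step 0: x=[4.5000] v=[0.0000]
Step 1: x=[4.4575] v=[-0.4250]
Step 2: x=[4.3737] v=[-0.8380]
Step 3: x=[4.2510] v=[-1.2272]
Step 4: x=[4.0928] v=[-1.5817]
Step 5: x=[3.9037] v=[-1.8913]
Step 6: x=[3.6890] v=[-2.1474]
Step 7: x=[3.4547] v=[-2.3426]
Step 8: x=[3.2076] v=[-2.4714]
Step 9: x=[2.9546] v=[-2.5302]
Step 10: x=[2.7029] v=[-2.5173]
Step 11: x=[2.4596] v=[-2.4331]
Step 12: x=[2.2316] v=[-2.2800]
Step 13: x=[2.0254] v=[-2.0623]
Step 14: x=[1.8468] v=[-1.7862]
Step 15: x=[1.7009] v=[-1.4595]
Step 16: x=[1.5918] v=[-1.0914]
Step 17: x=[1.5226] v=[-0.6924]
Step 18: x=[1.4952] v=[-0.2738]
Step 19: x=[1.5105] v=[0.1526]
First v>=0 after going negative at step 19, time=1.9000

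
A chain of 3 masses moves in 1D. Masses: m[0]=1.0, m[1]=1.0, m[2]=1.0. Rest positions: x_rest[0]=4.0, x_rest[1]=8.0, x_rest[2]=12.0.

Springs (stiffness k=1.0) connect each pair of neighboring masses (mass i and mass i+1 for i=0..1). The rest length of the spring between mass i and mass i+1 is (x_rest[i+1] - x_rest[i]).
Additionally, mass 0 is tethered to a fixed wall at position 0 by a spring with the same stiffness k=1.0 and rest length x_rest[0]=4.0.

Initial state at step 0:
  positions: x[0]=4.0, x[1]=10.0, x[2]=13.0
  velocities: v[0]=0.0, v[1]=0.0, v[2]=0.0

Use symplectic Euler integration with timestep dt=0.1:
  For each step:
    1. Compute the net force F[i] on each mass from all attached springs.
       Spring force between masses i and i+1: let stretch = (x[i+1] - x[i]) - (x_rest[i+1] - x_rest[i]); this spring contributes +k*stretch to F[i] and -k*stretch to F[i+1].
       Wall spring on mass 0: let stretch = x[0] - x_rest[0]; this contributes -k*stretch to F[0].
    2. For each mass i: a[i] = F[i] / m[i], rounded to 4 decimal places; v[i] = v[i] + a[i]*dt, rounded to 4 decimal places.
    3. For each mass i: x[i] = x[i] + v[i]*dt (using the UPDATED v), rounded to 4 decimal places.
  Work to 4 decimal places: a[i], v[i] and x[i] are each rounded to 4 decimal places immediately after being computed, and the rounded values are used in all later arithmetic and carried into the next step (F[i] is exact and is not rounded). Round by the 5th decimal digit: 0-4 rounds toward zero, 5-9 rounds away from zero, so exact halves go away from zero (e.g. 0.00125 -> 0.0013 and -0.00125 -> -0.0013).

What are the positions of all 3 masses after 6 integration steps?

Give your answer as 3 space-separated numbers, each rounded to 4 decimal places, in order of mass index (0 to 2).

Answer: 4.3729 9.4306 13.1831

Derivation:
Step 0: x=[4.0000 10.0000 13.0000] v=[0.0000 0.0000 0.0000]
Step 1: x=[4.0200 9.9700 13.0100] v=[0.2000 -0.3000 0.1000]
Step 2: x=[4.0593 9.9109 13.0296] v=[0.3930 -0.5910 0.1960]
Step 3: x=[4.1165 9.8245 13.0580] v=[0.5722 -0.8643 0.2841]
Step 4: x=[4.1896 9.7133 13.0941] v=[0.7314 -1.1118 0.3608]
Step 5: x=[4.2761 9.5807 13.1364] v=[0.8648 -1.3261 0.4227]
Step 6: x=[4.3729 9.4306 13.1831] v=[0.9677 -1.5010 0.4671]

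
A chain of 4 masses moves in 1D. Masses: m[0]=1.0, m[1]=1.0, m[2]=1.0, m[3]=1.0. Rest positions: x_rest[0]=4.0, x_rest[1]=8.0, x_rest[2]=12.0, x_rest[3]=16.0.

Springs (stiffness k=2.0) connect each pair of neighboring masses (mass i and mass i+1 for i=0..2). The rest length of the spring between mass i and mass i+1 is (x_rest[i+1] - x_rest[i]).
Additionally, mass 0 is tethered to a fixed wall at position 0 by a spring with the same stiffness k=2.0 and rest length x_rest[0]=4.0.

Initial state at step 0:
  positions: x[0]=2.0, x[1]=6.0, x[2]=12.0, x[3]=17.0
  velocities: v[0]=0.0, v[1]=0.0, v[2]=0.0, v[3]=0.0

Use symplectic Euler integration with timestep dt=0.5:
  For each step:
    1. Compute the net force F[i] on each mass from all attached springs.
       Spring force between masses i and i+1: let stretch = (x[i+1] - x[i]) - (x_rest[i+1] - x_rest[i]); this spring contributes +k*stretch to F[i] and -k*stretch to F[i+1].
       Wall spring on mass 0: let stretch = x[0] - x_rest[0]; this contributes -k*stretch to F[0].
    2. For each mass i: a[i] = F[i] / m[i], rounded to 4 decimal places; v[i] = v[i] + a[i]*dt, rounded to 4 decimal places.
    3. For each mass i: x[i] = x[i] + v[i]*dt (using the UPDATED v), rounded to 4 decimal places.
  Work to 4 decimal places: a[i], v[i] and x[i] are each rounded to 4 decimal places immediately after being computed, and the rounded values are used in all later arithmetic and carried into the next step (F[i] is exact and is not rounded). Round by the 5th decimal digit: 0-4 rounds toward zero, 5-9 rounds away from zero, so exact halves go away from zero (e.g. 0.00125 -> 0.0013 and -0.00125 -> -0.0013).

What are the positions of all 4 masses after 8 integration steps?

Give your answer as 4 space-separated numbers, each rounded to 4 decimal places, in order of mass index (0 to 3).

Step 0: x=[2.0000 6.0000 12.0000 17.0000] v=[0.0000 0.0000 0.0000 0.0000]
Step 1: x=[3.0000 7.0000 11.5000 16.5000] v=[2.0000 2.0000 -1.0000 -1.0000]
Step 2: x=[4.5000 8.2500 11.2500 15.5000] v=[3.0000 2.5000 -0.5000 -2.0000]
Step 3: x=[5.6250 9.1250 11.6250 14.3750] v=[2.2500 1.7500 0.7500 -2.2500]
Step 4: x=[5.6875 9.5000 12.1250 13.8750] v=[0.1250 0.7500 1.0000 -1.0000]
Step 5: x=[4.8125 9.2813 12.1875 14.5000] v=[-1.7500 -0.4375 0.1250 1.2500]
Step 6: x=[3.7657 8.2813 11.9532 15.9688] v=[-2.0937 -2.0001 -0.4687 2.9375]
Step 7: x=[3.0938 6.8594 11.8907 17.4298] v=[-1.3438 -2.8438 -0.1250 2.9219]
Step 8: x=[2.7578 6.0704 12.0821 18.1212] v=[-0.6720 -1.5781 0.3828 1.3828]

Answer: 2.7578 6.0704 12.0821 18.1212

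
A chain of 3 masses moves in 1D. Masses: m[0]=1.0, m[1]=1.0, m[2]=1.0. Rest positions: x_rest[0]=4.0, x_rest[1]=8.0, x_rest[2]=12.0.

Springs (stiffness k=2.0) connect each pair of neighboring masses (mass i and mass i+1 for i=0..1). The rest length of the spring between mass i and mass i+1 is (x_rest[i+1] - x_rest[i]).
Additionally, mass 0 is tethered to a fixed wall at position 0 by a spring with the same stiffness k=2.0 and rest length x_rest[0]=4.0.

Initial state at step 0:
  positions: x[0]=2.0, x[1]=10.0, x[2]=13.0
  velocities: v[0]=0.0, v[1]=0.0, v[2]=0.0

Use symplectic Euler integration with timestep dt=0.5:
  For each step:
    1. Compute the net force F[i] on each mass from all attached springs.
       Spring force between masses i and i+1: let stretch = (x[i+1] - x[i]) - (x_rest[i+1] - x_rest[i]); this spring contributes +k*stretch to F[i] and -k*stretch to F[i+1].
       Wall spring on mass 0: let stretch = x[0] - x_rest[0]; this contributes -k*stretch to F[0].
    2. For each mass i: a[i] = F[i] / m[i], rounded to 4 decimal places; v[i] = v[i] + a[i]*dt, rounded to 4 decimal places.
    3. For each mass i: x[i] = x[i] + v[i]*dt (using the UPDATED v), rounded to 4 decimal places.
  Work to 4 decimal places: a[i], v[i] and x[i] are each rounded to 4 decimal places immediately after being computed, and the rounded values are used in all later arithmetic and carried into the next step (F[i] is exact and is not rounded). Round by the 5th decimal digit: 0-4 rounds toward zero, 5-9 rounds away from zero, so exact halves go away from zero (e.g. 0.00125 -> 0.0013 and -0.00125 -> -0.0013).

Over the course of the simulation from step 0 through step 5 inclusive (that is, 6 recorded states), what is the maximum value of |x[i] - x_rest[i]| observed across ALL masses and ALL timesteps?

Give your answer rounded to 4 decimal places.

Step 0: x=[2.0000 10.0000 13.0000] v=[0.0000 0.0000 0.0000]
Step 1: x=[5.0000 7.5000 13.5000] v=[6.0000 -5.0000 1.0000]
Step 2: x=[6.7500 6.7500 13.0000] v=[3.5000 -1.5000 -1.0000]
Step 3: x=[5.1250 9.1250 11.3750] v=[-3.2500 4.7500 -3.2500]
Step 4: x=[2.9375 10.6250 10.6250] v=[-4.3750 3.0000 -1.5000]
Step 5: x=[3.1250 8.2813 11.8750] v=[0.3750 -4.6875 2.5000]
Max displacement = 2.7500

Answer: 2.7500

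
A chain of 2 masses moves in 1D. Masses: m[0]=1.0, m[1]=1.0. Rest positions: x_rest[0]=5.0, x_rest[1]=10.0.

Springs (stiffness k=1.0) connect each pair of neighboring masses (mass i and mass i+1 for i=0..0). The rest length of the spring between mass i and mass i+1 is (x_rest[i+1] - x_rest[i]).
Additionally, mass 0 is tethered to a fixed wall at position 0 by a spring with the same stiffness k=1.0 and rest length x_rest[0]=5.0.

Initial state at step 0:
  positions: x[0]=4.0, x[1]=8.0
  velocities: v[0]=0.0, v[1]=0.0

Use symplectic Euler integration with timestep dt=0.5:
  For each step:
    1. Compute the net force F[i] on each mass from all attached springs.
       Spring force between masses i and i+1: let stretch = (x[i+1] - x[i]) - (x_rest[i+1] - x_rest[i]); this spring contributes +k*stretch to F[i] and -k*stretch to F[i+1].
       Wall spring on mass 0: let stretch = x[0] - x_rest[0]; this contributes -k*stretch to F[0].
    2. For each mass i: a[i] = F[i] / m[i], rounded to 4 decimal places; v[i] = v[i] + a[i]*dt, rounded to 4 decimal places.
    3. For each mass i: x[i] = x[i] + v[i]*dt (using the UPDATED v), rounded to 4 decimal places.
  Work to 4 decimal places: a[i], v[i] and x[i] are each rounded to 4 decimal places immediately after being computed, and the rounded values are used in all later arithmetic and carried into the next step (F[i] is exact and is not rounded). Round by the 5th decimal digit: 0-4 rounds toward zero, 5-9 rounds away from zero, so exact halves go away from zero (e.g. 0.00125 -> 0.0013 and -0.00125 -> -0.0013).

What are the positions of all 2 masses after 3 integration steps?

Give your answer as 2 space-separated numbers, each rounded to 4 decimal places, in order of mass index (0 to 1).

Answer: 4.2657 9.2188

Derivation:
Step 0: x=[4.0000 8.0000] v=[0.0000 0.0000]
Step 1: x=[4.0000 8.2500] v=[0.0000 0.5000]
Step 2: x=[4.0625 8.6875] v=[0.1250 0.8750]
Step 3: x=[4.2657 9.2188] v=[0.4063 1.0625]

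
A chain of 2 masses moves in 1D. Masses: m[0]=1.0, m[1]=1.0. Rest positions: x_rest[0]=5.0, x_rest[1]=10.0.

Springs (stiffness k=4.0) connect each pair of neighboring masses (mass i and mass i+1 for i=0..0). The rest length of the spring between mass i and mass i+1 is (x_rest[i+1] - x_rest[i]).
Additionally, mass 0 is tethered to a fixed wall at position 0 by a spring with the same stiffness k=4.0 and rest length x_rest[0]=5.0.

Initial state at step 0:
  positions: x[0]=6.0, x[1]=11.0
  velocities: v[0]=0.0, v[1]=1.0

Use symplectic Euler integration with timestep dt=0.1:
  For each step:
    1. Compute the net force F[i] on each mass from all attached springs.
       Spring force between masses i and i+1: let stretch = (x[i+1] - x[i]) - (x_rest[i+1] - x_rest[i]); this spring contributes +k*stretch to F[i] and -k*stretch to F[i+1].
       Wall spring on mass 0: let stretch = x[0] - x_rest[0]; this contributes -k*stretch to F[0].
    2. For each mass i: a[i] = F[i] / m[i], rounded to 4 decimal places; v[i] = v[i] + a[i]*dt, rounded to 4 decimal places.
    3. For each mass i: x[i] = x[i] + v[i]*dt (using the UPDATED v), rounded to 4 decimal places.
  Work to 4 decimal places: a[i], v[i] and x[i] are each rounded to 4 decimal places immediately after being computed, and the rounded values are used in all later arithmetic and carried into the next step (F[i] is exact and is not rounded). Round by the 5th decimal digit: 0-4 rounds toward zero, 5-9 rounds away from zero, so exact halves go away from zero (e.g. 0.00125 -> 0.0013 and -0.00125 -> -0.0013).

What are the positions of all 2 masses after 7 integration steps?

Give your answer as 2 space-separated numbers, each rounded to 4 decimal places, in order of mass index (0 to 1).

Step 0: x=[6.0000 11.0000] v=[0.0000 1.0000]
Step 1: x=[5.9600 11.1000] v=[-0.4000 1.0000]
Step 2: x=[5.8872 11.1944] v=[-0.7280 0.9440]
Step 3: x=[5.7912 11.2765] v=[-0.9600 0.8211]
Step 4: x=[5.6830 11.3392] v=[-1.0824 0.6270]
Step 5: x=[5.5737 11.3757] v=[-1.0931 0.3645]
Step 6: x=[5.4735 11.3801] v=[-1.0018 0.0437]
Step 7: x=[5.3906 11.3482] v=[-0.8286 -0.3189]

Answer: 5.3906 11.3482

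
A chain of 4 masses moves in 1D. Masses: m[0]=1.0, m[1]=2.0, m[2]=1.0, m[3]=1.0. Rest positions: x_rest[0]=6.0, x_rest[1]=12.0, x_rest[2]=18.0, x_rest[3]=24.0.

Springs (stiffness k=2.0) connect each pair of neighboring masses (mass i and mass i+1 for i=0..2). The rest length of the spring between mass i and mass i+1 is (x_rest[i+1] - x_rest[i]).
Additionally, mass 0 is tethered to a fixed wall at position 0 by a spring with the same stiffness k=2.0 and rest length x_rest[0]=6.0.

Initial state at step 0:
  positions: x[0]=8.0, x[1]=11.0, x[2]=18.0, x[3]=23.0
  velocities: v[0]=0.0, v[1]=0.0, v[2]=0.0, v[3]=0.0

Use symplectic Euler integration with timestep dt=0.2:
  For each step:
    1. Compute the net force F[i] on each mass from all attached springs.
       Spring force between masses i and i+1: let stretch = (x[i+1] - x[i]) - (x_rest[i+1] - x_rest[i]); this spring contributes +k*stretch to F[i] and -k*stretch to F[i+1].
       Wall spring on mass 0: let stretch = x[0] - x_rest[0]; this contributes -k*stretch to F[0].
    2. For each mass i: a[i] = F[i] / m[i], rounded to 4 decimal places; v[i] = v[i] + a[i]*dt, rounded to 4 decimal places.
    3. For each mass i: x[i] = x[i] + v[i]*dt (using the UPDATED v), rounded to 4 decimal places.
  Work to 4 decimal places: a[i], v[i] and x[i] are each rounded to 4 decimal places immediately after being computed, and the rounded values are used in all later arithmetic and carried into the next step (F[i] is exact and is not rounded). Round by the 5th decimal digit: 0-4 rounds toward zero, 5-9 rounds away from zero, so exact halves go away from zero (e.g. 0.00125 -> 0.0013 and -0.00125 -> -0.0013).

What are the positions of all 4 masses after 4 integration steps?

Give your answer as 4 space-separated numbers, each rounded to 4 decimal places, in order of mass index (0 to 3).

Step 0: x=[8.0000 11.0000 18.0000 23.0000] v=[0.0000 0.0000 0.0000 0.0000]
Step 1: x=[7.6000 11.1600 17.8400 23.0800] v=[-2.0000 0.8000 -0.8000 0.4000]
Step 2: x=[6.8768 11.4448 17.5648 23.2208] v=[-3.6160 1.4240 -1.3760 0.7040]
Step 3: x=[5.9689 11.7917 17.2525 23.3891] v=[-4.5395 1.7344 -1.5616 0.8416]
Step 4: x=[5.0493 12.1241 16.9942 23.5465] v=[-4.5979 1.6620 -1.2913 0.7870]

Answer: 5.0493 12.1241 16.9942 23.5465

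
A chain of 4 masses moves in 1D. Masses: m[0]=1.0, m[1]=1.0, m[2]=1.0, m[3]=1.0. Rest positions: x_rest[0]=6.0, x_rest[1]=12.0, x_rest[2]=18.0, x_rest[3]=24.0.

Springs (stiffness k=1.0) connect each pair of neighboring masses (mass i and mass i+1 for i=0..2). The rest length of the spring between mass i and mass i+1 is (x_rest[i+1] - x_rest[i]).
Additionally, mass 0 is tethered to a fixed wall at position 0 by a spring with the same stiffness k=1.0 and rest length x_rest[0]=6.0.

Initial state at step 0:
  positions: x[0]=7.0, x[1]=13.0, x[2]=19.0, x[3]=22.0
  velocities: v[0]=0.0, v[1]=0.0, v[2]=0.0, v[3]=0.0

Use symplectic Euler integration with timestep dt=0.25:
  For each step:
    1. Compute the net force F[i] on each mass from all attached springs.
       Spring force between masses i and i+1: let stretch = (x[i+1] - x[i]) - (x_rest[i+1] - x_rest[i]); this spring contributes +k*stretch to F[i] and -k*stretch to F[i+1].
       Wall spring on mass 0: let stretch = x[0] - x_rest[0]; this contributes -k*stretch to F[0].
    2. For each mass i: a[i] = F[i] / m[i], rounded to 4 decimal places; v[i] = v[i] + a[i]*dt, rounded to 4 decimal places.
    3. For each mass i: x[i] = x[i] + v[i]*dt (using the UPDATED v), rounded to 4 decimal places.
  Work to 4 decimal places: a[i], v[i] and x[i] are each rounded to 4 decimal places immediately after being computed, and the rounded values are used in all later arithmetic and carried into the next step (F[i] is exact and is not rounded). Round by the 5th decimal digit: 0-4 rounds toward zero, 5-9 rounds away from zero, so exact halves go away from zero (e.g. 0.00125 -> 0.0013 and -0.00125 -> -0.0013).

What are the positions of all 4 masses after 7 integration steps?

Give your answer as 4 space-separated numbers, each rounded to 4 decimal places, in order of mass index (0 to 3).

Answer: 5.9036 11.8355 16.9528 24.9659

Derivation:
Step 0: x=[7.0000 13.0000 19.0000 22.0000] v=[0.0000 0.0000 0.0000 0.0000]
Step 1: x=[6.9375 13.0000 18.8125 22.1875] v=[-0.2500 0.0000 -0.7500 0.7500]
Step 2: x=[6.8203 12.9844 18.4727 22.5391] v=[-0.4688 -0.0625 -1.3594 1.4063]
Step 3: x=[6.6621 12.9265 18.0440 23.0115] v=[-0.6329 -0.2315 -1.7149 1.8897]
Step 4: x=[6.4790 12.7970 17.6059 23.5485] v=[-0.7323 -0.5182 -1.7524 2.1478]
Step 5: x=[6.2859 12.5731 17.2387 24.0891] v=[-0.7726 -0.8955 -1.4690 2.1622]
Step 6: x=[6.0928 12.2479 17.0080 24.5765] v=[-0.7723 -1.3009 -0.9228 1.9496]
Step 7: x=[5.9036 11.8355 16.9528 24.9659] v=[-0.7567 -1.6497 -0.2207 1.5575]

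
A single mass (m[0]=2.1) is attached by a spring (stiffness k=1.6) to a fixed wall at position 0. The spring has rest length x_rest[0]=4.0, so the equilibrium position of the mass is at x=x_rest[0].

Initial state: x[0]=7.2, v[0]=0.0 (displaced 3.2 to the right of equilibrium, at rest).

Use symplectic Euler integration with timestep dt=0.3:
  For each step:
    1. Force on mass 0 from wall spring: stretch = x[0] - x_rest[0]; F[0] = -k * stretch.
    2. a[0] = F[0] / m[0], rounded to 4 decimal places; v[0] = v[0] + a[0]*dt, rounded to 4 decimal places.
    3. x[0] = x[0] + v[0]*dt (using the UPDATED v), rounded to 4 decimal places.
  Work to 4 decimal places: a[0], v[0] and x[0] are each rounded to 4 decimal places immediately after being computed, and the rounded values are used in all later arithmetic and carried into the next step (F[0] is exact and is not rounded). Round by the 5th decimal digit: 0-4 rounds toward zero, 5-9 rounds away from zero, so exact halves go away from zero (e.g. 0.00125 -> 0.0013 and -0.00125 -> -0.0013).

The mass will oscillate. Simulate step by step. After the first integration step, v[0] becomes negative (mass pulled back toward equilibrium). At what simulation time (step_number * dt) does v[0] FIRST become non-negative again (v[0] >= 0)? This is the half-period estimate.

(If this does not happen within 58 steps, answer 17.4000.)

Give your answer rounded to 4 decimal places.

Step 0: x=[7.2000] v=[0.0000]
Step 1: x=[6.9806] v=[-0.7314]
Step 2: x=[6.5568] v=[-1.4127]
Step 3: x=[5.9577] v=[-1.9971]
Step 4: x=[5.2243] v=[-2.4446]
Step 5: x=[4.4070] v=[-2.7244]
Step 6: x=[3.5618] v=[-2.8174]
Step 7: x=[2.7466] v=[-2.7172]
Step 8: x=[2.0174] v=[-2.4307]
Step 9: x=[1.4242] v=[-1.9775]
Step 10: x=[1.0076] v=[-1.3888]
Step 11: x=[0.7962] v=[-0.7048]
Step 12: x=[0.8045] v=[0.0275]
First v>=0 after going negative at step 12, time=3.6000

Answer: 3.6000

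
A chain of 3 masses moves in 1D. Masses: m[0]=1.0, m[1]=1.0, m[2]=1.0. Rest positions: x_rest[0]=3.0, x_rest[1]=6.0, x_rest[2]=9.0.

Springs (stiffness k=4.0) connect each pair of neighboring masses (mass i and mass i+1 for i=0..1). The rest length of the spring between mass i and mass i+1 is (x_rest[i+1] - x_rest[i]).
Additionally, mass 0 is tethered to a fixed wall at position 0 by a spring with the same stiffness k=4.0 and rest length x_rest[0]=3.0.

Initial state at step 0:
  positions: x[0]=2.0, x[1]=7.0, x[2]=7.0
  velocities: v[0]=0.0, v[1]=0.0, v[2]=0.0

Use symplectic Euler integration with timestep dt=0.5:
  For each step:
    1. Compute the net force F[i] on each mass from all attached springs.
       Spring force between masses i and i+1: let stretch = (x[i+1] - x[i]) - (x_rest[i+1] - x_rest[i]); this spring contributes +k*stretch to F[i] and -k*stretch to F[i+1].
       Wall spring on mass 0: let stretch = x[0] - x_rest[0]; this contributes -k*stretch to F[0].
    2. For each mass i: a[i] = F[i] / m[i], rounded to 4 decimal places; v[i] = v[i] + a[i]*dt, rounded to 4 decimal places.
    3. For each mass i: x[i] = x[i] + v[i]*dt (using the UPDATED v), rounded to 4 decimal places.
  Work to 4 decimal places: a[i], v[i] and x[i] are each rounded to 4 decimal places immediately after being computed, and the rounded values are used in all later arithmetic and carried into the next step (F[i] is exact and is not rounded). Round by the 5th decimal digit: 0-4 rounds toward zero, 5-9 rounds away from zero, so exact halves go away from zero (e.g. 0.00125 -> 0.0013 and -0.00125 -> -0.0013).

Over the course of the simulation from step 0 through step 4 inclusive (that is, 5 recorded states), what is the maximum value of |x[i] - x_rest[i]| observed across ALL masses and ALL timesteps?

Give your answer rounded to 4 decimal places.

Step 0: x=[2.0000 7.0000 7.0000] v=[0.0000 0.0000 0.0000]
Step 1: x=[5.0000 2.0000 10.0000] v=[6.0000 -10.0000 6.0000]
Step 2: x=[0.0000 8.0000 8.0000] v=[-10.0000 12.0000 -4.0000]
Step 3: x=[3.0000 6.0000 9.0000] v=[6.0000 -4.0000 2.0000]
Step 4: x=[6.0000 4.0000 10.0000] v=[6.0000 -4.0000 2.0000]
Max displacement = 4.0000

Answer: 4.0000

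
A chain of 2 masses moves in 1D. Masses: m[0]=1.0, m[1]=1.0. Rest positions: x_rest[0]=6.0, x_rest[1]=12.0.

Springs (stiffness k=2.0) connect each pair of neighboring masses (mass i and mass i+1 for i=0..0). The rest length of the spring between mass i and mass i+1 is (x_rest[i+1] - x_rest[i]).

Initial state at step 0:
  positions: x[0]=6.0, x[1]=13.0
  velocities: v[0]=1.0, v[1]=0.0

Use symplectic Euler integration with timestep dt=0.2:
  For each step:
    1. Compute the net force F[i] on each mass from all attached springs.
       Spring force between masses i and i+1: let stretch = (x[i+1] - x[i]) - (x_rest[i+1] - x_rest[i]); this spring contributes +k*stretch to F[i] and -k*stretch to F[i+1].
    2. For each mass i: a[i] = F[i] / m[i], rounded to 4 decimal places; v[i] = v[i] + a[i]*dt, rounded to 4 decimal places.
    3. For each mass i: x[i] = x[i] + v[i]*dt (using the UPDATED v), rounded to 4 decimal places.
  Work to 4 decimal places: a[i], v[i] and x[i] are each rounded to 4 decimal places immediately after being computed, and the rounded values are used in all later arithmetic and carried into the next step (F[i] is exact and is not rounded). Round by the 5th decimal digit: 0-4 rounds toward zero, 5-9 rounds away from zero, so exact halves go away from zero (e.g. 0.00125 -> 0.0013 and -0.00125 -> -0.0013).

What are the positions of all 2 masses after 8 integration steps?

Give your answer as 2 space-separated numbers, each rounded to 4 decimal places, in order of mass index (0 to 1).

Step 0: x=[6.0000 13.0000] v=[1.0000 0.0000]
Step 1: x=[6.2800 12.9200] v=[1.4000 -0.4000]
Step 2: x=[6.6112 12.7888] v=[1.6560 -0.6560]
Step 3: x=[6.9566 12.6434] v=[1.7270 -0.7270]
Step 4: x=[7.2769 12.5231] v=[1.6017 -0.6017]
Step 5: x=[7.5369 12.4631] v=[1.3002 -0.3002]
Step 6: x=[7.7110 12.4890] v=[0.8707 0.1293]
Step 7: x=[7.7874 12.6126] v=[0.3819 0.6181]
Step 8: x=[7.7698 12.8302] v=[-0.0880 1.0880]

Answer: 7.7698 12.8302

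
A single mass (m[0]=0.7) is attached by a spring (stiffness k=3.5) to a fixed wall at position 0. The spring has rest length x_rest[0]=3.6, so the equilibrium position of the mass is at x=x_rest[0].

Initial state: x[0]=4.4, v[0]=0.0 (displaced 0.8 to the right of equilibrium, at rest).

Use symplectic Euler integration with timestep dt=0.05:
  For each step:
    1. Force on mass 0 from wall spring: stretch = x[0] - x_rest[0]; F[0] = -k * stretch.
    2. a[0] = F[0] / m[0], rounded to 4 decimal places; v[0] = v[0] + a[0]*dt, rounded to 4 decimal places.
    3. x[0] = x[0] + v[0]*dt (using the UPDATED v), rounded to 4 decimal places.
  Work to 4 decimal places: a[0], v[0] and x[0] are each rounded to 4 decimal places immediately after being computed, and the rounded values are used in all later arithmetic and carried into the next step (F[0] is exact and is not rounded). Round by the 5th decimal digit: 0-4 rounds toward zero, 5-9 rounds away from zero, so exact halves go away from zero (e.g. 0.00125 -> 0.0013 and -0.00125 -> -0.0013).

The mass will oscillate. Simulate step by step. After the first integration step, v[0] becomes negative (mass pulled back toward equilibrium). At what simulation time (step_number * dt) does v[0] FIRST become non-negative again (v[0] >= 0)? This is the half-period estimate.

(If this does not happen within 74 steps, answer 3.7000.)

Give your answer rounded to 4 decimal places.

Answer: 1.4500

Derivation:
Step 0: x=[4.4000] v=[0.0000]
Step 1: x=[4.3900] v=[-0.2000]
Step 2: x=[4.3701] v=[-0.3975]
Step 3: x=[4.3406] v=[-0.5900]
Step 4: x=[4.3018] v=[-0.7752]
Step 5: x=[4.2543] v=[-0.9507]
Step 6: x=[4.1986] v=[-1.1143]
Step 7: x=[4.1354] v=[-1.2640]
Step 8: x=[4.0655] v=[-1.3979]
Step 9: x=[3.9898] v=[-1.5143]
Step 10: x=[3.9092] v=[-1.6118]
Step 11: x=[3.8247] v=[-1.6891]
Step 12: x=[3.7374] v=[-1.7453]
Step 13: x=[3.6484] v=[-1.7797]
Step 14: x=[3.5588] v=[-1.7918]
Step 15: x=[3.4697] v=[-1.7815]
Step 16: x=[3.3823] v=[-1.7489]
Step 17: x=[3.2976] v=[-1.6945]
Step 18: x=[3.2167] v=[-1.6189]
Step 19: x=[3.1405] v=[-1.5231]
Step 20: x=[3.0701] v=[-1.4082]
Step 21: x=[3.0063] v=[-1.2757]
Step 22: x=[2.9499] v=[-1.1273]
Step 23: x=[2.9017] v=[-0.9648]
Step 24: x=[2.8622] v=[-0.7902]
Step 25: x=[2.8319] v=[-0.6058]
Step 26: x=[2.8112] v=[-0.4138]
Step 27: x=[2.8004] v=[-0.2166]
Step 28: x=[2.7996] v=[-0.0167]
Step 29: x=[2.8088] v=[0.1834]
First v>=0 after going negative at step 29, time=1.4500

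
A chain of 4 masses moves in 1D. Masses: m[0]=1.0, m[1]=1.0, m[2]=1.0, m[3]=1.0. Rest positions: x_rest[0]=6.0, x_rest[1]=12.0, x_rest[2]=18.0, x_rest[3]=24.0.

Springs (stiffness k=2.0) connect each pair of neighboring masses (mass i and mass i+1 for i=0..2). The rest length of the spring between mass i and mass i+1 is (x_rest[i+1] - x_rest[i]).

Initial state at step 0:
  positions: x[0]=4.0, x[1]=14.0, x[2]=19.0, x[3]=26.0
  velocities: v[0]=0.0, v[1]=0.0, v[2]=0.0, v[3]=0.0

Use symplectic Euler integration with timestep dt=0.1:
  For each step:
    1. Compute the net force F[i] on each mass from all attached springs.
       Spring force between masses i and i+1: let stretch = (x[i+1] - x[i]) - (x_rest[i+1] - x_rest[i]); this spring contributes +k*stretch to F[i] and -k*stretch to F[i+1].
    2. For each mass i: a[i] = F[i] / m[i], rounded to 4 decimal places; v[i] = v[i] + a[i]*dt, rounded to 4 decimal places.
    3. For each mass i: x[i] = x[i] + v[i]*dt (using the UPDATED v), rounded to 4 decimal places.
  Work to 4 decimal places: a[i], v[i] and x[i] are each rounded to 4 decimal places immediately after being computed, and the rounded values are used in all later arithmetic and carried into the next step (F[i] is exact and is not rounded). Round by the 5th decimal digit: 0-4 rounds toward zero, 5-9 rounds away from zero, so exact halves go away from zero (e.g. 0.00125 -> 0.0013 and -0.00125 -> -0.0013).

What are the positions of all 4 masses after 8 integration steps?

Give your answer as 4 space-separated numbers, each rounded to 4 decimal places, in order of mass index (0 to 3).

Answer: 6.2107 11.5682 19.7335 25.4880

Derivation:
Step 0: x=[4.0000 14.0000 19.0000 26.0000] v=[0.0000 0.0000 0.0000 0.0000]
Step 1: x=[4.0800 13.9000 19.0400 25.9800] v=[0.8000 -1.0000 0.4000 -0.2000]
Step 2: x=[4.2364 13.7064 19.1160 25.9412] v=[1.5640 -1.9360 0.7600 -0.3880]
Step 3: x=[4.4622 13.4316 19.2203 25.8859] v=[2.2580 -2.7481 1.0431 -0.5530]
Step 4: x=[4.7474 13.0932 19.3422 25.8173] v=[2.8519 -3.3842 1.2185 -0.6861]
Step 5: x=[5.0795 12.7128 19.4686 25.7392] v=[3.3211 -3.8036 1.2637 -0.7811]
Step 6: x=[5.4443 12.3149 19.5853 25.6557] v=[3.6478 -3.9791 1.1667 -0.8352]
Step 7: x=[5.8265 11.9250 19.6780 25.5708] v=[3.8219 -3.8991 0.9267 -0.8493]
Step 8: x=[6.2107 11.5682 19.7335 25.4880] v=[3.8416 -3.5682 0.5547 -0.8279]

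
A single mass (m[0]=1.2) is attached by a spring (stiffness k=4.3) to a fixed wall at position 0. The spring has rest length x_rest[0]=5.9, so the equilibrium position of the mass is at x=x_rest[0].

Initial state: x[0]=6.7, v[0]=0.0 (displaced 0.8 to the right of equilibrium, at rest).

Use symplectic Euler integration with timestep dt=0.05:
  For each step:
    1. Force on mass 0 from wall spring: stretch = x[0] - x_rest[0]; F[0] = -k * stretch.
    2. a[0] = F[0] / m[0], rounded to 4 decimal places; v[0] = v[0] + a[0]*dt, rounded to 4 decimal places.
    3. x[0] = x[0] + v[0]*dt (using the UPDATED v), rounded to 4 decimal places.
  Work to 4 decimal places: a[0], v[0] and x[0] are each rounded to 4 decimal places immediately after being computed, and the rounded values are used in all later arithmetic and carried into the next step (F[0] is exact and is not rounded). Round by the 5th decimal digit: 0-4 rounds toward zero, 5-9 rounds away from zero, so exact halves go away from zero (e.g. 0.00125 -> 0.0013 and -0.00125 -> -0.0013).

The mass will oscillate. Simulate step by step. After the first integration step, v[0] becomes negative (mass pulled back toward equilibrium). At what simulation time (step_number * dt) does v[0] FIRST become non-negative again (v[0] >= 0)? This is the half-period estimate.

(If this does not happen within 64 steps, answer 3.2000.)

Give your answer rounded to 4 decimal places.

Step 0: x=[6.7000] v=[0.0000]
Step 1: x=[6.6928] v=[-0.1433]
Step 2: x=[6.6785] v=[-0.2853]
Step 3: x=[6.6573] v=[-0.4248]
Step 4: x=[6.6293] v=[-0.5605]
Step 5: x=[6.5947] v=[-0.6912]
Step 6: x=[6.5539] v=[-0.8157]
Step 7: x=[6.5073] v=[-0.9329]
Step 8: x=[6.4552] v=[-1.0417]
Step 9: x=[6.3981] v=[-1.1412]
Step 10: x=[6.3366] v=[-1.2304]
Step 11: x=[6.2712] v=[-1.3086]
Step 12: x=[6.2024] v=[-1.3751]
Step 13: x=[6.1309] v=[-1.4293]
Step 14: x=[6.0574] v=[-1.4707]
Step 15: x=[5.9825] v=[-1.4989]
Step 16: x=[5.9068] v=[-1.5137]
Step 17: x=[5.8311] v=[-1.5149]
Step 18: x=[5.7560] v=[-1.5026]
Step 19: x=[5.6822] v=[-1.4768]
Step 20: x=[5.6103] v=[-1.4378]
Step 21: x=[5.5410] v=[-1.3859]
Step 22: x=[5.4749] v=[-1.3216]
Step 23: x=[5.4126] v=[-1.2454]
Step 24: x=[5.3547] v=[-1.1581]
Step 25: x=[5.3017] v=[-1.0604]
Step 26: x=[5.2540] v=[-0.9532]
Step 27: x=[5.2121] v=[-0.8375]
Step 28: x=[5.1764] v=[-0.7143]
Step 29: x=[5.1472] v=[-0.5847]
Step 30: x=[5.1247] v=[-0.4498]
Step 31: x=[5.1092] v=[-0.3109]
Step 32: x=[5.1007] v=[-0.1692]
Step 33: x=[5.0994] v=[-0.0260]
Step 34: x=[5.1053] v=[0.1174]
First v>=0 after going negative at step 34, time=1.7000

Answer: 1.7000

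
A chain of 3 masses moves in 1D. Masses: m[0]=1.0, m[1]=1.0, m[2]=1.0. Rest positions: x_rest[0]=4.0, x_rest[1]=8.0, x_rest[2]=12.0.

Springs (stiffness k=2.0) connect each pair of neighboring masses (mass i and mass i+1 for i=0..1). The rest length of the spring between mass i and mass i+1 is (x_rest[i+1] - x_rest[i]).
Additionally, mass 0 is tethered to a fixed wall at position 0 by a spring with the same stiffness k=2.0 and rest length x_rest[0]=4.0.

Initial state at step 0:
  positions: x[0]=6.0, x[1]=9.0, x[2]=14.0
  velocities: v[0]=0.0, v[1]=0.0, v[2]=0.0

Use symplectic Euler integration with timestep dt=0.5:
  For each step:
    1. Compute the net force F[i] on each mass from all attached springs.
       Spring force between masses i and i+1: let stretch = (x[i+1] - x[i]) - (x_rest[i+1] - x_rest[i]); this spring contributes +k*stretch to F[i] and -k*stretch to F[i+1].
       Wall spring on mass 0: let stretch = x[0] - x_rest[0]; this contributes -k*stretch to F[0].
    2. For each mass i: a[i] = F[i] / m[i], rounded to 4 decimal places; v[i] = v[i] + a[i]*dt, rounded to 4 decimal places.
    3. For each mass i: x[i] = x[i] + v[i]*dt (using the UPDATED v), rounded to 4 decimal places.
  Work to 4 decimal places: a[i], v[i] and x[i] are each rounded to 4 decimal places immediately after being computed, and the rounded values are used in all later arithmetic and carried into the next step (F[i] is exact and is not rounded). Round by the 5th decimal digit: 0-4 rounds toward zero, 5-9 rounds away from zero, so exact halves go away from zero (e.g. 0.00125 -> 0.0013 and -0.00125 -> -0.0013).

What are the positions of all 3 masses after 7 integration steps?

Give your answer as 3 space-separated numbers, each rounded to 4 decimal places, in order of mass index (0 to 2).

Step 0: x=[6.0000 9.0000 14.0000] v=[0.0000 0.0000 0.0000]
Step 1: x=[4.5000 10.0000 13.5000] v=[-3.0000 2.0000 -1.0000]
Step 2: x=[3.5000 10.0000 13.2500] v=[-2.0000 0.0000 -0.5000]
Step 3: x=[4.0000 8.3750 13.3750] v=[1.0000 -3.2500 0.2500]
Step 4: x=[4.6875 7.0625 13.0000] v=[1.3750 -2.6250 -0.7500]
Step 5: x=[4.2188 7.5313 11.6563] v=[-0.9375 0.9375 -2.6875]
Step 6: x=[3.2969 8.4063 10.2501] v=[-1.8438 1.7500 -2.8125]
Step 7: x=[3.2813 7.6485 9.9220] v=[-0.0313 -1.5156 -0.6563]

Answer: 3.2813 7.6485 9.9220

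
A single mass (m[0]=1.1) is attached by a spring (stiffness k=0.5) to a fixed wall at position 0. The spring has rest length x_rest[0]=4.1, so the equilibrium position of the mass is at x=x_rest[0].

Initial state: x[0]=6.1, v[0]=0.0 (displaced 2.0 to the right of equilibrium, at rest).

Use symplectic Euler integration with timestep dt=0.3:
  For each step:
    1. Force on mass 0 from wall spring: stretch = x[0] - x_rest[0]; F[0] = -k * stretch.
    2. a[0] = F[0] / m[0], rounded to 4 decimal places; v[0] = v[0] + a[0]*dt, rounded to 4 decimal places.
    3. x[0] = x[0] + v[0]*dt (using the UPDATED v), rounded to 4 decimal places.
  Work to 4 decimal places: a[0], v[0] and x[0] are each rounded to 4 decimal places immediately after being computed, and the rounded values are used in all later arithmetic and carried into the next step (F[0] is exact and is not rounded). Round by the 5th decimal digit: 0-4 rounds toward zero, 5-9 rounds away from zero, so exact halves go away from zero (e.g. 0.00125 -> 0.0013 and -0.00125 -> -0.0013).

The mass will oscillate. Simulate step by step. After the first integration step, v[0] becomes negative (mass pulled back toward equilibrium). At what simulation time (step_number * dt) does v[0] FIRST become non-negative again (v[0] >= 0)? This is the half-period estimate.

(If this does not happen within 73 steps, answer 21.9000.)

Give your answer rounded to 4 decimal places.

Answer: 4.8000

Derivation:
Step 0: x=[6.1000] v=[0.0000]
Step 1: x=[6.0182] v=[-0.2727]
Step 2: x=[5.8579] v=[-0.5343]
Step 3: x=[5.6257] v=[-0.7740]
Step 4: x=[5.3311] v=[-0.9821]
Step 5: x=[4.9861] v=[-1.1500]
Step 6: x=[4.6049] v=[-1.2708]
Step 7: x=[4.2030] v=[-1.3397]
Step 8: x=[3.7969] v=[-1.3537]
Step 9: x=[3.4032] v=[-1.3124]
Step 10: x=[3.0380] v=[-1.2174]
Step 11: x=[2.7162] v=[-1.0726]
Step 12: x=[2.4510] v=[-0.8839]
Step 13: x=[2.2533] v=[-0.6591]
Step 14: x=[2.1311] v=[-0.4073]
Step 15: x=[2.0895] v=[-0.1388]
Step 16: x=[2.1301] v=[0.1354]
First v>=0 after going negative at step 16, time=4.8000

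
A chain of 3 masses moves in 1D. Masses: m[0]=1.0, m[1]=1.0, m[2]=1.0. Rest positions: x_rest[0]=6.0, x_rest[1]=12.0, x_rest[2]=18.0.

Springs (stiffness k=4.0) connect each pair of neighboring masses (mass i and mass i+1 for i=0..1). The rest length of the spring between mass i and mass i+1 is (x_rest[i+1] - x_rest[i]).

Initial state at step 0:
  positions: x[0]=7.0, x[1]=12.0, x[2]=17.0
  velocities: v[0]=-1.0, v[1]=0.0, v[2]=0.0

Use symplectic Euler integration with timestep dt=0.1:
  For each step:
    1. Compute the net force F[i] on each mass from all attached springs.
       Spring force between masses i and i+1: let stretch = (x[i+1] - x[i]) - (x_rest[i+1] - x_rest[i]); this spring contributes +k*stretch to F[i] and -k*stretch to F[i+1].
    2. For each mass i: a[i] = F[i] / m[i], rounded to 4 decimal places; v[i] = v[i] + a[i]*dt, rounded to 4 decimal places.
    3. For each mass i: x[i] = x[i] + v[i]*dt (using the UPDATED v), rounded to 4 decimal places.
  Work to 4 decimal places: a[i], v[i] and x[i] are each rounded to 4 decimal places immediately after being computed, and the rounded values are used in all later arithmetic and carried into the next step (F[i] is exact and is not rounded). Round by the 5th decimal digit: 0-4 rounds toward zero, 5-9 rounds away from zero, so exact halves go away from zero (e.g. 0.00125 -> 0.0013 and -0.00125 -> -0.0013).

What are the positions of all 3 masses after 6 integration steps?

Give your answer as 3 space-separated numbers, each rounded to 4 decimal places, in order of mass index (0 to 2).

Step 0: x=[7.0000 12.0000 17.0000] v=[-1.0000 0.0000 0.0000]
Step 1: x=[6.8600 12.0000 17.0400] v=[-1.4000 0.0000 0.4000]
Step 2: x=[6.6856 11.9960 17.1184] v=[-1.7440 -0.0400 0.7840]
Step 3: x=[6.4836 11.9845 17.2319] v=[-2.0198 -0.1152 1.1350]
Step 4: x=[6.2617 11.9628 17.3755] v=[-2.2194 -0.2166 1.4360]
Step 5: x=[6.0278 11.9296 17.5426] v=[-2.3390 -0.3320 1.6709]
Step 6: x=[5.7900 11.8849 17.7252] v=[-2.3783 -0.4475 1.8257]

Answer: 5.7900 11.8849 17.7252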